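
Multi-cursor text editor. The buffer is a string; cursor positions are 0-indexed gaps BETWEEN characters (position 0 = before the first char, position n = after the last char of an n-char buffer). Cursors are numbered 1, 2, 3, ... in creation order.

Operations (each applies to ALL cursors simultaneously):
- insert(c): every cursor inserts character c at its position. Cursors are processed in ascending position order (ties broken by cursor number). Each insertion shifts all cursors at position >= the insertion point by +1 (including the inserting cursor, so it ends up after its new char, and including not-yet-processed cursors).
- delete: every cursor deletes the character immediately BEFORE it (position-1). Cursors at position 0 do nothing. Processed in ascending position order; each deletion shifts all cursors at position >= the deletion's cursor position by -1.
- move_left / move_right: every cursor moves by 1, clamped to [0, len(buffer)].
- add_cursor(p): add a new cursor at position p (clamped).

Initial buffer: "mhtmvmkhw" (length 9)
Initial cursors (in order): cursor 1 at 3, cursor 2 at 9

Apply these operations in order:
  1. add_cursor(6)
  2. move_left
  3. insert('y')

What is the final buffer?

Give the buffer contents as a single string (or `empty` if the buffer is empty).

After op 1 (add_cursor(6)): buffer="mhtmvmkhw" (len 9), cursors c1@3 c3@6 c2@9, authorship .........
After op 2 (move_left): buffer="mhtmvmkhw" (len 9), cursors c1@2 c3@5 c2@8, authorship .........
After op 3 (insert('y')): buffer="mhytmvymkhyw" (len 12), cursors c1@3 c3@7 c2@11, authorship ..1...3...2.

Answer: mhytmvymkhyw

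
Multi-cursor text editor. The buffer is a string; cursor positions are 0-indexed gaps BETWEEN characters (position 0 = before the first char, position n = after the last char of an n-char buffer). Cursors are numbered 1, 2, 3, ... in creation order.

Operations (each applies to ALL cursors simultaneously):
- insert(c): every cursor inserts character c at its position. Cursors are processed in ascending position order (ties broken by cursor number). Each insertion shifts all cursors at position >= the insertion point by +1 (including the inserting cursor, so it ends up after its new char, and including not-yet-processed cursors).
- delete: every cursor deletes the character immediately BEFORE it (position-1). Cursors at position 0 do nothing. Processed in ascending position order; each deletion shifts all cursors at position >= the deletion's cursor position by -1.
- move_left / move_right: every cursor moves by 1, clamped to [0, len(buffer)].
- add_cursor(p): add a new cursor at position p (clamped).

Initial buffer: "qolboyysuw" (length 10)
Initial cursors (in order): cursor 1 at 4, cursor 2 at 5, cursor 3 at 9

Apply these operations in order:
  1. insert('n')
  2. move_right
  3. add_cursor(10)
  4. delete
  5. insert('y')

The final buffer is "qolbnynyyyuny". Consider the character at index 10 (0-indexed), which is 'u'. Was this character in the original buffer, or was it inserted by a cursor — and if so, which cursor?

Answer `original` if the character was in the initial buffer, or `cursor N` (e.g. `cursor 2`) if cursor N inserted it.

Answer: original

Derivation:
After op 1 (insert('n')): buffer="qolbnonyysunw" (len 13), cursors c1@5 c2@7 c3@12, authorship ....1.2....3.
After op 2 (move_right): buffer="qolbnonyysunw" (len 13), cursors c1@6 c2@8 c3@13, authorship ....1.2....3.
After op 3 (add_cursor(10)): buffer="qolbnonyysunw" (len 13), cursors c1@6 c2@8 c4@10 c3@13, authorship ....1.2....3.
After op 4 (delete): buffer="qolbnnyun" (len 9), cursors c1@5 c2@6 c4@7 c3@9, authorship ....12..3
After op 5 (insert('y')): buffer="qolbnynyyyuny" (len 13), cursors c1@6 c2@8 c4@10 c3@13, authorship ....1122.4.33
Authorship (.=original, N=cursor N): . . . . 1 1 2 2 . 4 . 3 3
Index 10: author = original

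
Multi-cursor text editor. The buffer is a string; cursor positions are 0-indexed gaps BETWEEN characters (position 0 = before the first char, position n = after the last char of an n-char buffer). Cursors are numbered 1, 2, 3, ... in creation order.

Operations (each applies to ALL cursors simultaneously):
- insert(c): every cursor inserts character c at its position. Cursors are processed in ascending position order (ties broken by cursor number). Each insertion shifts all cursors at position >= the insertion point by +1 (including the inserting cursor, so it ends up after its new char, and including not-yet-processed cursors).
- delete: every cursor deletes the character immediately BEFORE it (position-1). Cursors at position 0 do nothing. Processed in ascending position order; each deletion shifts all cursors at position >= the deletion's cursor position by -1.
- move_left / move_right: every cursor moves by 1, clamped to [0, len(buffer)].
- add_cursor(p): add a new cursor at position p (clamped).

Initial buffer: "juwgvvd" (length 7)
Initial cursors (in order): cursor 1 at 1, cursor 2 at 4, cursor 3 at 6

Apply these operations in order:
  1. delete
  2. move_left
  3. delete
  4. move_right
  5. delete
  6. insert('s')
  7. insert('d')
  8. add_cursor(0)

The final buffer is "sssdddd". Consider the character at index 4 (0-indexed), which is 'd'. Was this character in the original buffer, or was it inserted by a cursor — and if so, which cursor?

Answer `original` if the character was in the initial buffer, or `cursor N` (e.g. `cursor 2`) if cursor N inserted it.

Answer: cursor 2

Derivation:
After op 1 (delete): buffer="uwvd" (len 4), cursors c1@0 c2@2 c3@3, authorship ....
After op 2 (move_left): buffer="uwvd" (len 4), cursors c1@0 c2@1 c3@2, authorship ....
After op 3 (delete): buffer="vd" (len 2), cursors c1@0 c2@0 c3@0, authorship ..
After op 4 (move_right): buffer="vd" (len 2), cursors c1@1 c2@1 c3@1, authorship ..
After op 5 (delete): buffer="d" (len 1), cursors c1@0 c2@0 c3@0, authorship .
After op 6 (insert('s')): buffer="sssd" (len 4), cursors c1@3 c2@3 c3@3, authorship 123.
After op 7 (insert('d')): buffer="sssdddd" (len 7), cursors c1@6 c2@6 c3@6, authorship 123123.
After op 8 (add_cursor(0)): buffer="sssdddd" (len 7), cursors c4@0 c1@6 c2@6 c3@6, authorship 123123.
Authorship (.=original, N=cursor N): 1 2 3 1 2 3 .
Index 4: author = 2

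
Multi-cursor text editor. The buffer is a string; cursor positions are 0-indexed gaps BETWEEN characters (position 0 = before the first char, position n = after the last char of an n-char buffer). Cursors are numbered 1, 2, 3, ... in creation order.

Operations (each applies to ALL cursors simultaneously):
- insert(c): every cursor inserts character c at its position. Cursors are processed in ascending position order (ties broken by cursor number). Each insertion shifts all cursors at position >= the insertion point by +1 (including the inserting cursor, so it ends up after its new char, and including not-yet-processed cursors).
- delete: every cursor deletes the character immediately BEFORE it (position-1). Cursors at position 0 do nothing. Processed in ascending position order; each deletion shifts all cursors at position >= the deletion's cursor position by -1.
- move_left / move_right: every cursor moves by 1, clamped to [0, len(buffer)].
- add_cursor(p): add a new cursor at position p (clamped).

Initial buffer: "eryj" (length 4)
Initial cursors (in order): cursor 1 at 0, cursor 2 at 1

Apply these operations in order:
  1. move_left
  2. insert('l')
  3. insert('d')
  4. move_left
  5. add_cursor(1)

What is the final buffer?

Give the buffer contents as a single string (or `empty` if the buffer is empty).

After op 1 (move_left): buffer="eryj" (len 4), cursors c1@0 c2@0, authorship ....
After op 2 (insert('l')): buffer="lleryj" (len 6), cursors c1@2 c2@2, authorship 12....
After op 3 (insert('d')): buffer="lldderyj" (len 8), cursors c1@4 c2@4, authorship 1212....
After op 4 (move_left): buffer="lldderyj" (len 8), cursors c1@3 c2@3, authorship 1212....
After op 5 (add_cursor(1)): buffer="lldderyj" (len 8), cursors c3@1 c1@3 c2@3, authorship 1212....

Answer: lldderyj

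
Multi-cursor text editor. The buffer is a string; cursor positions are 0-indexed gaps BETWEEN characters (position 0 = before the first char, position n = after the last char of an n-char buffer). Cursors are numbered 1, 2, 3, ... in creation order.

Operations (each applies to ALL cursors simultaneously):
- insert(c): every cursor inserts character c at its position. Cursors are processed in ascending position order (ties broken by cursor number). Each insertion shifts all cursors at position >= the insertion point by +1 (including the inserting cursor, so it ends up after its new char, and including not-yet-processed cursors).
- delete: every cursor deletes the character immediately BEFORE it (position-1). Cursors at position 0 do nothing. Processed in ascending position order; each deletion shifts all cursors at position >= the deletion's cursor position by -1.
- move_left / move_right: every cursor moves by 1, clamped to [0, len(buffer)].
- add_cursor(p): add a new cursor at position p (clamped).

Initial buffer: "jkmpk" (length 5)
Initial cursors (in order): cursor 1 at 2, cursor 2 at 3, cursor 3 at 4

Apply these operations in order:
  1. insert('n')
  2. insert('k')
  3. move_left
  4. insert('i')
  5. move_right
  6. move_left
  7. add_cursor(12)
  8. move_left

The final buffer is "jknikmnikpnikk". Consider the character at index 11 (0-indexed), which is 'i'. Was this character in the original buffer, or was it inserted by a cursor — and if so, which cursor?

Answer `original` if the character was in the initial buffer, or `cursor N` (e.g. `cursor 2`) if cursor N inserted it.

Answer: cursor 3

Derivation:
After op 1 (insert('n')): buffer="jknmnpnk" (len 8), cursors c1@3 c2@5 c3@7, authorship ..1.2.3.
After op 2 (insert('k')): buffer="jknkmnkpnkk" (len 11), cursors c1@4 c2@7 c3@10, authorship ..11.22.33.
After op 3 (move_left): buffer="jknkmnkpnkk" (len 11), cursors c1@3 c2@6 c3@9, authorship ..11.22.33.
After op 4 (insert('i')): buffer="jknikmnikpnikk" (len 14), cursors c1@4 c2@8 c3@12, authorship ..111.222.333.
After op 5 (move_right): buffer="jknikmnikpnikk" (len 14), cursors c1@5 c2@9 c3@13, authorship ..111.222.333.
After op 6 (move_left): buffer="jknikmnikpnikk" (len 14), cursors c1@4 c2@8 c3@12, authorship ..111.222.333.
After op 7 (add_cursor(12)): buffer="jknikmnikpnikk" (len 14), cursors c1@4 c2@8 c3@12 c4@12, authorship ..111.222.333.
After op 8 (move_left): buffer="jknikmnikpnikk" (len 14), cursors c1@3 c2@7 c3@11 c4@11, authorship ..111.222.333.
Authorship (.=original, N=cursor N): . . 1 1 1 . 2 2 2 . 3 3 3 .
Index 11: author = 3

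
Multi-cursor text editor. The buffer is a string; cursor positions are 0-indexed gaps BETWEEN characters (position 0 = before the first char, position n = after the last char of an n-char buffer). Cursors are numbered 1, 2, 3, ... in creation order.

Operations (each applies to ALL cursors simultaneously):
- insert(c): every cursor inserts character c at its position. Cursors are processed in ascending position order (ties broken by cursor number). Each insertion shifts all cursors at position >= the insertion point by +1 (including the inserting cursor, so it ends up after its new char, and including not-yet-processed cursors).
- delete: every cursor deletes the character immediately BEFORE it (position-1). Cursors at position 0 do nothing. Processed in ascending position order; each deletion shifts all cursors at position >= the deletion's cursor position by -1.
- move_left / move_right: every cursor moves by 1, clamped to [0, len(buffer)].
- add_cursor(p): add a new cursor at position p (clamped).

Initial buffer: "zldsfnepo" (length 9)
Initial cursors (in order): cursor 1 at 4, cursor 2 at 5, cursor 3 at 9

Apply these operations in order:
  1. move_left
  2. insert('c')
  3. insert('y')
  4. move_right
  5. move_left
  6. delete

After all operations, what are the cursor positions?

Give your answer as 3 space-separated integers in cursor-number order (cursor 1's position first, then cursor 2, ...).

After op 1 (move_left): buffer="zldsfnepo" (len 9), cursors c1@3 c2@4 c3@8, authorship .........
After op 2 (insert('c')): buffer="zldcscfnepco" (len 12), cursors c1@4 c2@6 c3@11, authorship ...1.2....3.
After op 3 (insert('y')): buffer="zldcyscyfnepcyo" (len 15), cursors c1@5 c2@8 c3@14, authorship ...11.22....33.
After op 4 (move_right): buffer="zldcyscyfnepcyo" (len 15), cursors c1@6 c2@9 c3@15, authorship ...11.22....33.
After op 5 (move_left): buffer="zldcyscyfnepcyo" (len 15), cursors c1@5 c2@8 c3@14, authorship ...11.22....33.
After op 6 (delete): buffer="zldcscfnepco" (len 12), cursors c1@4 c2@6 c3@11, authorship ...1.2....3.

Answer: 4 6 11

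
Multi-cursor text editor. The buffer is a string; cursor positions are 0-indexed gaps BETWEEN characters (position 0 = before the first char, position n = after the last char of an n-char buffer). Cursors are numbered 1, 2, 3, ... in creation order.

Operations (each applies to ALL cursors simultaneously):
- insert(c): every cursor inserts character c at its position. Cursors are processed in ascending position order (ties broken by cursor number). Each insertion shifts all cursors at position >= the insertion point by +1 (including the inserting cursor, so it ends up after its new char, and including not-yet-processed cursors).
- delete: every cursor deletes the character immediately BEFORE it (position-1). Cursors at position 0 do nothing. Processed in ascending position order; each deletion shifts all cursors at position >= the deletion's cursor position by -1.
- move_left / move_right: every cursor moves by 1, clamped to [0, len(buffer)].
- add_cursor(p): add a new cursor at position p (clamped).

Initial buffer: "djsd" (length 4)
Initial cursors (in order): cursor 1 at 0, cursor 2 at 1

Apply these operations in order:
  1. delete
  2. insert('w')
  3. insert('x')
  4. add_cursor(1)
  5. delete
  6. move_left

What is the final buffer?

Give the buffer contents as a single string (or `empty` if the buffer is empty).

Answer: wjsd

Derivation:
After op 1 (delete): buffer="jsd" (len 3), cursors c1@0 c2@0, authorship ...
After op 2 (insert('w')): buffer="wwjsd" (len 5), cursors c1@2 c2@2, authorship 12...
After op 3 (insert('x')): buffer="wwxxjsd" (len 7), cursors c1@4 c2@4, authorship 1212...
After op 4 (add_cursor(1)): buffer="wwxxjsd" (len 7), cursors c3@1 c1@4 c2@4, authorship 1212...
After op 5 (delete): buffer="wjsd" (len 4), cursors c3@0 c1@1 c2@1, authorship 2...
After op 6 (move_left): buffer="wjsd" (len 4), cursors c1@0 c2@0 c3@0, authorship 2...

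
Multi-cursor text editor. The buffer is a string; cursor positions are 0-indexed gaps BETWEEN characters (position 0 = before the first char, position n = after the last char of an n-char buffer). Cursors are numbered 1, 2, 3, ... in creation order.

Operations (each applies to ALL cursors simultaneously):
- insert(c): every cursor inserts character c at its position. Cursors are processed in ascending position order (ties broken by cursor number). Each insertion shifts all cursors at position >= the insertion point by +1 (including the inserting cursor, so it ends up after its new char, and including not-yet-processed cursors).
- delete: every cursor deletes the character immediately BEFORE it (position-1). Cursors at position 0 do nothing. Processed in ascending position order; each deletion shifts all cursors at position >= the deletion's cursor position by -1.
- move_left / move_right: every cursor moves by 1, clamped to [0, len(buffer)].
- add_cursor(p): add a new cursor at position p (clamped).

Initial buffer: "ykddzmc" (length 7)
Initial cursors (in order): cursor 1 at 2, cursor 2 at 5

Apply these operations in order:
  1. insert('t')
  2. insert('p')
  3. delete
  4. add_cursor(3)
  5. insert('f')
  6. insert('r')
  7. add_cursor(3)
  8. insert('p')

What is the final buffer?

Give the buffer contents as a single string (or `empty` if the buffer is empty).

Answer: yktpffrrppddztfrpmc

Derivation:
After op 1 (insert('t')): buffer="yktddztmc" (len 9), cursors c1@3 c2@7, authorship ..1...2..
After op 2 (insert('p')): buffer="yktpddztpmc" (len 11), cursors c1@4 c2@9, authorship ..11...22..
After op 3 (delete): buffer="yktddztmc" (len 9), cursors c1@3 c2@7, authorship ..1...2..
After op 4 (add_cursor(3)): buffer="yktddztmc" (len 9), cursors c1@3 c3@3 c2@7, authorship ..1...2..
After op 5 (insert('f')): buffer="yktffddztfmc" (len 12), cursors c1@5 c3@5 c2@10, authorship ..113...22..
After op 6 (insert('r')): buffer="yktffrrddztfrmc" (len 15), cursors c1@7 c3@7 c2@13, authorship ..11313...222..
After op 7 (add_cursor(3)): buffer="yktffrrddztfrmc" (len 15), cursors c4@3 c1@7 c3@7 c2@13, authorship ..11313...222..
After op 8 (insert('p')): buffer="yktpffrrppddztfrpmc" (len 19), cursors c4@4 c1@10 c3@10 c2@17, authorship ..14131313...2222..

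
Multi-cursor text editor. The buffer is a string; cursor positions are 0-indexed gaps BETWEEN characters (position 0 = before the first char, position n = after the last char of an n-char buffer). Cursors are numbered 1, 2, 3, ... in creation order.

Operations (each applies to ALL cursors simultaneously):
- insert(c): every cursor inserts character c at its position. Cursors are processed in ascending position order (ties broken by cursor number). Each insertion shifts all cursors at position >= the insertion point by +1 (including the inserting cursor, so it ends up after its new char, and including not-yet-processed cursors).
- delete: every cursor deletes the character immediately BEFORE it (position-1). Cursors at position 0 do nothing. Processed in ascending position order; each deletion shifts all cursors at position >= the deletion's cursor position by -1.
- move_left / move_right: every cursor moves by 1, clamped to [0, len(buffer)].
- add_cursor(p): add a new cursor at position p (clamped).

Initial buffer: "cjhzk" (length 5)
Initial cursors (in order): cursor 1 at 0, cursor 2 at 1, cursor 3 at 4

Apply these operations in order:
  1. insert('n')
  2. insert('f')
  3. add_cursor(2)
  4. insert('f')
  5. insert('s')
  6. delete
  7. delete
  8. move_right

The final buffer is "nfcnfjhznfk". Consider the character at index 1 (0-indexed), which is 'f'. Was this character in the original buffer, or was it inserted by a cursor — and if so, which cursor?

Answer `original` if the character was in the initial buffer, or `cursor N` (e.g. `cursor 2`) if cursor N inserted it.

After op 1 (insert('n')): buffer="ncnjhznk" (len 8), cursors c1@1 c2@3 c3@7, authorship 1.2...3.
After op 2 (insert('f')): buffer="nfcnfjhznfk" (len 11), cursors c1@2 c2@5 c3@10, authorship 11.22...33.
After op 3 (add_cursor(2)): buffer="nfcnfjhznfk" (len 11), cursors c1@2 c4@2 c2@5 c3@10, authorship 11.22...33.
After op 4 (insert('f')): buffer="nfffcnffjhznffk" (len 15), cursors c1@4 c4@4 c2@8 c3@14, authorship 1114.222...333.
After op 5 (insert('s')): buffer="nfffsscnffsjhznffsk" (len 19), cursors c1@6 c4@6 c2@11 c3@18, authorship 111414.2222...3333.
After op 6 (delete): buffer="nfffcnffjhznffk" (len 15), cursors c1@4 c4@4 c2@8 c3@14, authorship 1114.222...333.
After op 7 (delete): buffer="nfcnfjhznfk" (len 11), cursors c1@2 c4@2 c2@5 c3@10, authorship 11.22...33.
After op 8 (move_right): buffer="nfcnfjhznfk" (len 11), cursors c1@3 c4@3 c2@6 c3@11, authorship 11.22...33.
Authorship (.=original, N=cursor N): 1 1 . 2 2 . . . 3 3 .
Index 1: author = 1

Answer: cursor 1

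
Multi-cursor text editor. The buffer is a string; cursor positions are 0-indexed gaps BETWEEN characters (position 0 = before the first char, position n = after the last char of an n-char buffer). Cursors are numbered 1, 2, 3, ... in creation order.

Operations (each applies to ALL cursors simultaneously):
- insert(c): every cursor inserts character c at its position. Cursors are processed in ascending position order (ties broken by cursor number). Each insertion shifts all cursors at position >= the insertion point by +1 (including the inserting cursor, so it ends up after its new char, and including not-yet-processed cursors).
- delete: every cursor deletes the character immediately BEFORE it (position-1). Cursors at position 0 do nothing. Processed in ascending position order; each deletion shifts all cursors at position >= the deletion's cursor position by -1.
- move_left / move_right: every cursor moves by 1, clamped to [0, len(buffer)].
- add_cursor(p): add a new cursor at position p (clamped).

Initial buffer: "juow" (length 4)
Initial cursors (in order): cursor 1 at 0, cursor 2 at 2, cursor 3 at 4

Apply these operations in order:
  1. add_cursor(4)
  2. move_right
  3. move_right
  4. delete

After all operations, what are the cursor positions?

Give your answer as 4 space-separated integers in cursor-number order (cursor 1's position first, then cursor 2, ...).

After op 1 (add_cursor(4)): buffer="juow" (len 4), cursors c1@0 c2@2 c3@4 c4@4, authorship ....
After op 2 (move_right): buffer="juow" (len 4), cursors c1@1 c2@3 c3@4 c4@4, authorship ....
After op 3 (move_right): buffer="juow" (len 4), cursors c1@2 c2@4 c3@4 c4@4, authorship ....
After op 4 (delete): buffer="" (len 0), cursors c1@0 c2@0 c3@0 c4@0, authorship 

Answer: 0 0 0 0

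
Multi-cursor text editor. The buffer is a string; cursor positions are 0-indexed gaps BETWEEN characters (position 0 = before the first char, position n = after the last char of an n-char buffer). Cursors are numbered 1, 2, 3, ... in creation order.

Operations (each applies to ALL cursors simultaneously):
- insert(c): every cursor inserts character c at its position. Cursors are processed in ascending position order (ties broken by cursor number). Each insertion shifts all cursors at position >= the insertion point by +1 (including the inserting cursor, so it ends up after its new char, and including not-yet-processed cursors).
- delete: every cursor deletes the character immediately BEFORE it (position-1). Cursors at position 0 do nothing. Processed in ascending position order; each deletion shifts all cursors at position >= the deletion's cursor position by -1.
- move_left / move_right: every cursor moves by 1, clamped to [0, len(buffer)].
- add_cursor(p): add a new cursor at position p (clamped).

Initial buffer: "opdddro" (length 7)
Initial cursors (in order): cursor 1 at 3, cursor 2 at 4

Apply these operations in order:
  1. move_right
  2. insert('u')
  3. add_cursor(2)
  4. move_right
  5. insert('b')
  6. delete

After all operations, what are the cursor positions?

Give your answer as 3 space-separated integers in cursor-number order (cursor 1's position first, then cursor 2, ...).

After op 1 (move_right): buffer="opdddro" (len 7), cursors c1@4 c2@5, authorship .......
After op 2 (insert('u')): buffer="opdduduro" (len 9), cursors c1@5 c2@7, authorship ....1.2..
After op 3 (add_cursor(2)): buffer="opdduduro" (len 9), cursors c3@2 c1@5 c2@7, authorship ....1.2..
After op 4 (move_right): buffer="opdduduro" (len 9), cursors c3@3 c1@6 c2@8, authorship ....1.2..
After op 5 (insert('b')): buffer="opdbdudburbo" (len 12), cursors c3@4 c1@8 c2@11, authorship ...3.1.12.2.
After op 6 (delete): buffer="opdduduro" (len 9), cursors c3@3 c1@6 c2@8, authorship ....1.2..

Answer: 6 8 3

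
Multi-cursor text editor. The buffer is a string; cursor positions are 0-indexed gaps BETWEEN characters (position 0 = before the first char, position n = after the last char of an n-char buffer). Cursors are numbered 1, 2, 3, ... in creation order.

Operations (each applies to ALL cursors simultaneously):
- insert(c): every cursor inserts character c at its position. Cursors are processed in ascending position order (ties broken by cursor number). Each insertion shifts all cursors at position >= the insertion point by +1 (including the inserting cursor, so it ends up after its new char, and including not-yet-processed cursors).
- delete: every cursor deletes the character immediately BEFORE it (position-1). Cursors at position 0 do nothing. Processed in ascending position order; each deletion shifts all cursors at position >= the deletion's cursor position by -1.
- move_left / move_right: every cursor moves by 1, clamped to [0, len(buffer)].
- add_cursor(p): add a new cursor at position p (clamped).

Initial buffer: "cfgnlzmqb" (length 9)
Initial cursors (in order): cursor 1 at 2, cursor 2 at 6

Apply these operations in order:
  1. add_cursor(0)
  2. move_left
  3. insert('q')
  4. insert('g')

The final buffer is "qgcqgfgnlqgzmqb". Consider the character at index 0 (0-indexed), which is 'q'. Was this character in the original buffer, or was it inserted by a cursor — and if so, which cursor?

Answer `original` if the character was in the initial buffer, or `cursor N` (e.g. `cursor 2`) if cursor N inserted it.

After op 1 (add_cursor(0)): buffer="cfgnlzmqb" (len 9), cursors c3@0 c1@2 c2@6, authorship .........
After op 2 (move_left): buffer="cfgnlzmqb" (len 9), cursors c3@0 c1@1 c2@5, authorship .........
After op 3 (insert('q')): buffer="qcqfgnlqzmqb" (len 12), cursors c3@1 c1@3 c2@8, authorship 3.1....2....
After op 4 (insert('g')): buffer="qgcqgfgnlqgzmqb" (len 15), cursors c3@2 c1@5 c2@11, authorship 33.11....22....
Authorship (.=original, N=cursor N): 3 3 . 1 1 . . . . 2 2 . . . .
Index 0: author = 3

Answer: cursor 3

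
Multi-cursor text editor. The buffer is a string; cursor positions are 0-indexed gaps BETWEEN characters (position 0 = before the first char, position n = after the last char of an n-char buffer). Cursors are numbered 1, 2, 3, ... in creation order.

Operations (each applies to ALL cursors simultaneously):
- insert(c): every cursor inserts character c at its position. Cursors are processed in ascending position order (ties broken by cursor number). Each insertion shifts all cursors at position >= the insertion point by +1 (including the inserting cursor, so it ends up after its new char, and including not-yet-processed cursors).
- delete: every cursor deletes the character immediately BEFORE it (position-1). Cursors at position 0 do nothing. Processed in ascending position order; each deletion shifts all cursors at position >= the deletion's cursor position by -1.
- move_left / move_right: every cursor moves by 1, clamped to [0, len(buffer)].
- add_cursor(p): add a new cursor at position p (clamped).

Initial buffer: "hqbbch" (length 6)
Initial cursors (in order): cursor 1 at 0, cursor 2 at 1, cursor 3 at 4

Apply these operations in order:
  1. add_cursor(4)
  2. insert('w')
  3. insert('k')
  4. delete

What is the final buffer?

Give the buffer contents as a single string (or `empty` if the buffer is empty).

Answer: whwqbbwwch

Derivation:
After op 1 (add_cursor(4)): buffer="hqbbch" (len 6), cursors c1@0 c2@1 c3@4 c4@4, authorship ......
After op 2 (insert('w')): buffer="whwqbbwwch" (len 10), cursors c1@1 c2@3 c3@8 c4@8, authorship 1.2...34..
After op 3 (insert('k')): buffer="wkhwkqbbwwkkch" (len 14), cursors c1@2 c2@5 c3@12 c4@12, authorship 11.22...3434..
After op 4 (delete): buffer="whwqbbwwch" (len 10), cursors c1@1 c2@3 c3@8 c4@8, authorship 1.2...34..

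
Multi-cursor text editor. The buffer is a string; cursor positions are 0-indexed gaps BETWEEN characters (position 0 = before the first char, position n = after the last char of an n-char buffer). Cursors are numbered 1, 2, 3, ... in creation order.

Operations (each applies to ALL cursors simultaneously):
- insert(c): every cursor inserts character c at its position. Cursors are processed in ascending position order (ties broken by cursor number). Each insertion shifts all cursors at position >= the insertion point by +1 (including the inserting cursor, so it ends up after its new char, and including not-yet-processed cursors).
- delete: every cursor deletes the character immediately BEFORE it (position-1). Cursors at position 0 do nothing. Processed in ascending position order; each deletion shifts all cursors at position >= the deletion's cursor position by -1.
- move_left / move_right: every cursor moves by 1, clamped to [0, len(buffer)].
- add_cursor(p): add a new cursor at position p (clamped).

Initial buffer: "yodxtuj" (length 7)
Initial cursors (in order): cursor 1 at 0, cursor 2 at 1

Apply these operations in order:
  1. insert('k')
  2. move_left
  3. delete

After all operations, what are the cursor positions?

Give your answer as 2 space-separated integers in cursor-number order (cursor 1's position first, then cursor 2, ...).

After op 1 (insert('k')): buffer="kykodxtuj" (len 9), cursors c1@1 c2@3, authorship 1.2......
After op 2 (move_left): buffer="kykodxtuj" (len 9), cursors c1@0 c2@2, authorship 1.2......
After op 3 (delete): buffer="kkodxtuj" (len 8), cursors c1@0 c2@1, authorship 12......

Answer: 0 1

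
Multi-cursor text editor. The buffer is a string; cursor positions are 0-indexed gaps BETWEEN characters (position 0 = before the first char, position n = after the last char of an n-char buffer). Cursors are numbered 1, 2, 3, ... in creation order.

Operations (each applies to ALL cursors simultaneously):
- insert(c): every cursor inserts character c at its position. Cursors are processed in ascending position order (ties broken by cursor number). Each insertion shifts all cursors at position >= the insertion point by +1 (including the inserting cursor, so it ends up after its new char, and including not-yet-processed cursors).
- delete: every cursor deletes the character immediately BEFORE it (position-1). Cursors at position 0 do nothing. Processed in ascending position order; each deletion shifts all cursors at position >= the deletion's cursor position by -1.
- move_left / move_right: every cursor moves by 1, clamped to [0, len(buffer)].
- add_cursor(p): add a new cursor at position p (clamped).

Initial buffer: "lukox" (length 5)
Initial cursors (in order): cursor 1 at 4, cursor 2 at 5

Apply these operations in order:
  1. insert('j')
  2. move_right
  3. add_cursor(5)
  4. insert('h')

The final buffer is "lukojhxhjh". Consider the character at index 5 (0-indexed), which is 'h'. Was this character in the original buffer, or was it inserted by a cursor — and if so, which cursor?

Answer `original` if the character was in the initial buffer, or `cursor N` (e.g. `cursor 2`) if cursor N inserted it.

Answer: cursor 3

Derivation:
After op 1 (insert('j')): buffer="lukojxj" (len 7), cursors c1@5 c2@7, authorship ....1.2
After op 2 (move_right): buffer="lukojxj" (len 7), cursors c1@6 c2@7, authorship ....1.2
After op 3 (add_cursor(5)): buffer="lukojxj" (len 7), cursors c3@5 c1@6 c2@7, authorship ....1.2
After op 4 (insert('h')): buffer="lukojhxhjh" (len 10), cursors c3@6 c1@8 c2@10, authorship ....13.122
Authorship (.=original, N=cursor N): . . . . 1 3 . 1 2 2
Index 5: author = 3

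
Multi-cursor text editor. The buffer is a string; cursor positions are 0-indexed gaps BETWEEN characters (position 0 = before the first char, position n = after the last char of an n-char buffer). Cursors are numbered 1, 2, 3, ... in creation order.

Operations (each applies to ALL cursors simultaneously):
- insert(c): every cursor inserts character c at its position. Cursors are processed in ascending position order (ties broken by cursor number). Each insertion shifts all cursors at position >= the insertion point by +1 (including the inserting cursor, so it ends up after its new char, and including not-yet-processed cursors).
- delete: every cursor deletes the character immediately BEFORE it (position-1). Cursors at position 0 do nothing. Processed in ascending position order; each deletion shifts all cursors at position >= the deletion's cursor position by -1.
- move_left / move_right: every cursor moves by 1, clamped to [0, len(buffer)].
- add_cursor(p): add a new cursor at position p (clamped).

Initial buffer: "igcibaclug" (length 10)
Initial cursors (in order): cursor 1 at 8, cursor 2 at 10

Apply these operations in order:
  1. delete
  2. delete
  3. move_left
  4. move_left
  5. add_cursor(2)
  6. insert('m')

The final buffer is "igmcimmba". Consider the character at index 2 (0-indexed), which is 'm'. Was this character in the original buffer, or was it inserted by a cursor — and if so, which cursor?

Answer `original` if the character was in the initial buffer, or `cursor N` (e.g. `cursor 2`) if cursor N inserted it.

Answer: cursor 3

Derivation:
After op 1 (delete): buffer="igcibacu" (len 8), cursors c1@7 c2@8, authorship ........
After op 2 (delete): buffer="igciba" (len 6), cursors c1@6 c2@6, authorship ......
After op 3 (move_left): buffer="igciba" (len 6), cursors c1@5 c2@5, authorship ......
After op 4 (move_left): buffer="igciba" (len 6), cursors c1@4 c2@4, authorship ......
After op 5 (add_cursor(2)): buffer="igciba" (len 6), cursors c3@2 c1@4 c2@4, authorship ......
After op 6 (insert('m')): buffer="igmcimmba" (len 9), cursors c3@3 c1@7 c2@7, authorship ..3..12..
Authorship (.=original, N=cursor N): . . 3 . . 1 2 . .
Index 2: author = 3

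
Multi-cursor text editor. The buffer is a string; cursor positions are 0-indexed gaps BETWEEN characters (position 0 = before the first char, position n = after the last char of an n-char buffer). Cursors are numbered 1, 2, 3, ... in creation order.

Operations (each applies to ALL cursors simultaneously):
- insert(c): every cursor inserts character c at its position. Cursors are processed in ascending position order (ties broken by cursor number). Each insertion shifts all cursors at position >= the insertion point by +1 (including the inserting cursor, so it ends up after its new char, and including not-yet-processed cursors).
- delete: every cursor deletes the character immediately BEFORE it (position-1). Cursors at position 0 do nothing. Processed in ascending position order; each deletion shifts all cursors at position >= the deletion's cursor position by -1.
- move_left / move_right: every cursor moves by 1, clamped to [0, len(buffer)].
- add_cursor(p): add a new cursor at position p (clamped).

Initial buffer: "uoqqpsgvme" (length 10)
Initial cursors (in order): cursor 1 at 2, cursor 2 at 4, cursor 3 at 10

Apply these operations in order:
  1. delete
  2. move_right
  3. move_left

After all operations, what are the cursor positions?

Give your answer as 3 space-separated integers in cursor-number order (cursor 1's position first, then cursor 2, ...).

Answer: 1 2 6

Derivation:
After op 1 (delete): buffer="uqpsgvm" (len 7), cursors c1@1 c2@2 c3@7, authorship .......
After op 2 (move_right): buffer="uqpsgvm" (len 7), cursors c1@2 c2@3 c3@7, authorship .......
After op 3 (move_left): buffer="uqpsgvm" (len 7), cursors c1@1 c2@2 c3@6, authorship .......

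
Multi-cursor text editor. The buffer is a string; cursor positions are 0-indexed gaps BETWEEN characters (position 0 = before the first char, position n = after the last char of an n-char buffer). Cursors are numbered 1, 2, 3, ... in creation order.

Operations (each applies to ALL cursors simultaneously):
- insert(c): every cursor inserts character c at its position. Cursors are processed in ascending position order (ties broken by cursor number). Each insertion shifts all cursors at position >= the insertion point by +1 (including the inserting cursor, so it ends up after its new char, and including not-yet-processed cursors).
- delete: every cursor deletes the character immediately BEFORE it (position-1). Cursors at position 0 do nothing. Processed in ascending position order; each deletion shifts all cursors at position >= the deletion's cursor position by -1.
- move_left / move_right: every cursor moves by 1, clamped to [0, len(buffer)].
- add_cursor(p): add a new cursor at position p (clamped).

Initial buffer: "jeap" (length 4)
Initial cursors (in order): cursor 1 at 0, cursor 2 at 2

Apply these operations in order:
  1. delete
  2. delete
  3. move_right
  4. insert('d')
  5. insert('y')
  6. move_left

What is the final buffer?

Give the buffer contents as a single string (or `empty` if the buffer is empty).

After op 1 (delete): buffer="jap" (len 3), cursors c1@0 c2@1, authorship ...
After op 2 (delete): buffer="ap" (len 2), cursors c1@0 c2@0, authorship ..
After op 3 (move_right): buffer="ap" (len 2), cursors c1@1 c2@1, authorship ..
After op 4 (insert('d')): buffer="addp" (len 4), cursors c1@3 c2@3, authorship .12.
After op 5 (insert('y')): buffer="addyyp" (len 6), cursors c1@5 c2@5, authorship .1212.
After op 6 (move_left): buffer="addyyp" (len 6), cursors c1@4 c2@4, authorship .1212.

Answer: addyyp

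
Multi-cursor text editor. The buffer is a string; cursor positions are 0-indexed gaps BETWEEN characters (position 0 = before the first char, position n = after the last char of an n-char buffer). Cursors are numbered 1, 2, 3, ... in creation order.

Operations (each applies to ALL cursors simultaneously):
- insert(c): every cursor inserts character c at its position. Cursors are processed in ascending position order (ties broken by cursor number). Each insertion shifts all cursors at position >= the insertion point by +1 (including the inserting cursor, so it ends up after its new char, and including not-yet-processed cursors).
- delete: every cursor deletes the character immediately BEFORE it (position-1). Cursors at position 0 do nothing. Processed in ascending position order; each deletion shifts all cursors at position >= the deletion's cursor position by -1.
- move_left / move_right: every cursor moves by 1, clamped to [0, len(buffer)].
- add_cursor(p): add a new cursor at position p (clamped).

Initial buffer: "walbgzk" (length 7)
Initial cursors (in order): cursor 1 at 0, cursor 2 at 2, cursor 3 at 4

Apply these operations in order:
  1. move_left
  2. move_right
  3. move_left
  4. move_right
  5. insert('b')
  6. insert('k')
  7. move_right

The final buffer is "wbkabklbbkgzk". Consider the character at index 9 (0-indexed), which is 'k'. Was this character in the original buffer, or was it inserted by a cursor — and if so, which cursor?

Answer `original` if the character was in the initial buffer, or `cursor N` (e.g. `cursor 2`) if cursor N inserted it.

After op 1 (move_left): buffer="walbgzk" (len 7), cursors c1@0 c2@1 c3@3, authorship .......
After op 2 (move_right): buffer="walbgzk" (len 7), cursors c1@1 c2@2 c3@4, authorship .......
After op 3 (move_left): buffer="walbgzk" (len 7), cursors c1@0 c2@1 c3@3, authorship .......
After op 4 (move_right): buffer="walbgzk" (len 7), cursors c1@1 c2@2 c3@4, authorship .......
After op 5 (insert('b')): buffer="wbablbbgzk" (len 10), cursors c1@2 c2@4 c3@7, authorship .1.2..3...
After op 6 (insert('k')): buffer="wbkabklbbkgzk" (len 13), cursors c1@3 c2@6 c3@10, authorship .11.22..33...
After op 7 (move_right): buffer="wbkabklbbkgzk" (len 13), cursors c1@4 c2@7 c3@11, authorship .11.22..33...
Authorship (.=original, N=cursor N): . 1 1 . 2 2 . . 3 3 . . .
Index 9: author = 3

Answer: cursor 3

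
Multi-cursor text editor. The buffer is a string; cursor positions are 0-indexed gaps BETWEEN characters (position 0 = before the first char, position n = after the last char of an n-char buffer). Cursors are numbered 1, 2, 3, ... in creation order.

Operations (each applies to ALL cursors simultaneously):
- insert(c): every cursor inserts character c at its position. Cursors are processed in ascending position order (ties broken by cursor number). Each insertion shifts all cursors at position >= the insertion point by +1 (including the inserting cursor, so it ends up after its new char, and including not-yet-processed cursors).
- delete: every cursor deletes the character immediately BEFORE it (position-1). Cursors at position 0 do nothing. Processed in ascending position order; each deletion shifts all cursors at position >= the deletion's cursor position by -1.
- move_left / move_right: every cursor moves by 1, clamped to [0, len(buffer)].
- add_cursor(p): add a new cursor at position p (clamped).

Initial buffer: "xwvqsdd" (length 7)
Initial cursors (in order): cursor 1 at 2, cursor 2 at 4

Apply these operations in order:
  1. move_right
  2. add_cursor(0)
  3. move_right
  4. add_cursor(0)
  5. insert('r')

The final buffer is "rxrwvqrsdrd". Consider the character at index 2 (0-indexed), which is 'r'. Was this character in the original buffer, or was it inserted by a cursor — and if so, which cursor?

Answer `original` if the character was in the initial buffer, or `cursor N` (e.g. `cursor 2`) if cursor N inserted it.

Answer: cursor 3

Derivation:
After op 1 (move_right): buffer="xwvqsdd" (len 7), cursors c1@3 c2@5, authorship .......
After op 2 (add_cursor(0)): buffer="xwvqsdd" (len 7), cursors c3@0 c1@3 c2@5, authorship .......
After op 3 (move_right): buffer="xwvqsdd" (len 7), cursors c3@1 c1@4 c2@6, authorship .......
After op 4 (add_cursor(0)): buffer="xwvqsdd" (len 7), cursors c4@0 c3@1 c1@4 c2@6, authorship .......
After op 5 (insert('r')): buffer="rxrwvqrsdrd" (len 11), cursors c4@1 c3@3 c1@7 c2@10, authorship 4.3...1..2.
Authorship (.=original, N=cursor N): 4 . 3 . . . 1 . . 2 .
Index 2: author = 3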